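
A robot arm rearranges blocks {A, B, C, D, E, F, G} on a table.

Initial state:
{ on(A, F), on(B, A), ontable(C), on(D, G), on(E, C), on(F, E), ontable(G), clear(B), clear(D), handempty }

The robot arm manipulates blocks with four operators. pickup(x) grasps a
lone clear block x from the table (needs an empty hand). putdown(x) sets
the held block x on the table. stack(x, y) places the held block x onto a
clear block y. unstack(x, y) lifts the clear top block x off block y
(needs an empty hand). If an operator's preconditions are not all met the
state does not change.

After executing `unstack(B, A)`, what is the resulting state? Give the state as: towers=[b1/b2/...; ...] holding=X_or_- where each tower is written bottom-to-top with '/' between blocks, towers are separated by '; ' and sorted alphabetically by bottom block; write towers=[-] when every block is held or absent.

towers=[C/E/F/A; G/D] holding=B

before: towers=[C/E/F/A/B; G/D] holding=-
pre[unstack(B, A)]: on(B,A) ✓, clear(B) ✓, handempty ✓
all met → apply unstack(B, A)
after:  towers=[C/E/F/A; G/D] holding=B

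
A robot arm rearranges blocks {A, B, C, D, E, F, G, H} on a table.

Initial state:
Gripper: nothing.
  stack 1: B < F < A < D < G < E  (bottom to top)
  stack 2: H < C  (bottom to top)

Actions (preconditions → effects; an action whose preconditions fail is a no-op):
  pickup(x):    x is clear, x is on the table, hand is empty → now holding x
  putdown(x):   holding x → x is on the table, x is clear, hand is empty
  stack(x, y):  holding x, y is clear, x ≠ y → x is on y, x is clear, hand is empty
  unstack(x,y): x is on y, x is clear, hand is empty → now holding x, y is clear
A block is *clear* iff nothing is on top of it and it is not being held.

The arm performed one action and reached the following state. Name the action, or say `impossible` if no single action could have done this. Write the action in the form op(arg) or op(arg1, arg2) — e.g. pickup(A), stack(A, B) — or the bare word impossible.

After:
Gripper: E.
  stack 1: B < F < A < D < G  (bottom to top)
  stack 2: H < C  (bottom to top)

target: towers=[B/F/A/D/G; H/C] holding=E
     unstack(E, G) → towers=[B/F/A/D/G; H/C] holding=E  ← match
     unstack(C, H) → towers=[B/F/A/D/G/E; H] holding=C

unstack(E, G)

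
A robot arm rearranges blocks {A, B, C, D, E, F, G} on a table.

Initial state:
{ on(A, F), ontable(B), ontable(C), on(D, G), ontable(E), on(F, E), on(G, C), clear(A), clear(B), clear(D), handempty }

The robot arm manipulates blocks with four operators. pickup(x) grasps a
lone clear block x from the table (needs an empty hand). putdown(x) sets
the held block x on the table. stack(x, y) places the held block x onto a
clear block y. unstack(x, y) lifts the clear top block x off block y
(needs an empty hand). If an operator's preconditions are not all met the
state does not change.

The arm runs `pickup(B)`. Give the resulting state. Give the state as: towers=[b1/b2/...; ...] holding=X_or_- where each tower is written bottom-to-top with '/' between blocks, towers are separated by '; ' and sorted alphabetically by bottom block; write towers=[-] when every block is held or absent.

before: towers=[B; C/G/D; E/F/A] holding=-
pre[pickup(B)]: clear(B) ok, ontable(B) ok, handempty ok
all met → apply pickup(B)
after:  towers=[C/G/D; E/F/A] holding=B

towers=[C/G/D; E/F/A] holding=B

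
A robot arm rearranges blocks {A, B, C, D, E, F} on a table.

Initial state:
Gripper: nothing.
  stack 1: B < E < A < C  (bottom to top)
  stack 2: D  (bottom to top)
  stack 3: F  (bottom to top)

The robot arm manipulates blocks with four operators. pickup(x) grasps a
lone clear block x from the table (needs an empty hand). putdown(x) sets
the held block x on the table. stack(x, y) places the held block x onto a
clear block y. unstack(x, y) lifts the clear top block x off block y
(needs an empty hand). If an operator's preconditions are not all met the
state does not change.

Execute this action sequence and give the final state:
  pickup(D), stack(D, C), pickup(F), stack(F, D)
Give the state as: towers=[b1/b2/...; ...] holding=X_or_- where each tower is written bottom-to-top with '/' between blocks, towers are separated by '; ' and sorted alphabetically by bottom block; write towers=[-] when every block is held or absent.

step 1 (pickup(D)): towers=[B/E/A/C; F] holding=D
step 2 (stack(D, C)): towers=[B/E/A/C/D; F] holding=-
step 3 (pickup(F)): towers=[B/E/A/C/D] holding=F
step 4 (stack(F, D)): towers=[B/E/A/C/D/F] holding=-

towers=[B/E/A/C/D/F] holding=-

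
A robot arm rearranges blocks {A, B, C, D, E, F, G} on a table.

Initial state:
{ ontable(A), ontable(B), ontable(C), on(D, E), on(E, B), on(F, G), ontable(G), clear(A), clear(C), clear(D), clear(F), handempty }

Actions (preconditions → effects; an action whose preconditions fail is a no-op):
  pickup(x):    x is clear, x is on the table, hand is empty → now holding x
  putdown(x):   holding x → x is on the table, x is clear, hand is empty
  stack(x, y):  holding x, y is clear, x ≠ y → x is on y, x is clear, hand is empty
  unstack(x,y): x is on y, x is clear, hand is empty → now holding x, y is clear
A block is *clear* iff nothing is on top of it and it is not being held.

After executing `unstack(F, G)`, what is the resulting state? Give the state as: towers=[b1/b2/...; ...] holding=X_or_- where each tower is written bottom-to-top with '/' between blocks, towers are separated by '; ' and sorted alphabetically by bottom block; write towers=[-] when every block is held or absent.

before: towers=[A; B/E/D; C; G/F] holding=-
pre[unstack(F, G)]: on(F,G) yes, clear(F) yes, handempty yes
all met → apply unstack(F, G)
after:  towers=[A; B/E/D; C; G] holding=F

towers=[A; B/E/D; C; G] holding=F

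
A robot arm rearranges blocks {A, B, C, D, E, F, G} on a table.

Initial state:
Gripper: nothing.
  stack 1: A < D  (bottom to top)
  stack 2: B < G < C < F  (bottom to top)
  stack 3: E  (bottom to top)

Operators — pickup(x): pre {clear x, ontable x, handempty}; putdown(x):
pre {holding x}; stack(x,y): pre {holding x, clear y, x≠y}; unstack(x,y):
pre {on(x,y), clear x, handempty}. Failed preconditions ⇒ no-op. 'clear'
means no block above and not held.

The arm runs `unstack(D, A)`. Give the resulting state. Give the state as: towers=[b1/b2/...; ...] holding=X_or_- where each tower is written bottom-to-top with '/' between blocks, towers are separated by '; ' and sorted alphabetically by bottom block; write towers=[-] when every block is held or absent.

before: towers=[A/D; B/G/C/F; E] holding=-
pre[unstack(D, A)]: on(D,A) yes, clear(D) yes, handempty yes
all met → apply unstack(D, A)
after:  towers=[A; B/G/C/F; E] holding=D

towers=[A; B/G/C/F; E] holding=D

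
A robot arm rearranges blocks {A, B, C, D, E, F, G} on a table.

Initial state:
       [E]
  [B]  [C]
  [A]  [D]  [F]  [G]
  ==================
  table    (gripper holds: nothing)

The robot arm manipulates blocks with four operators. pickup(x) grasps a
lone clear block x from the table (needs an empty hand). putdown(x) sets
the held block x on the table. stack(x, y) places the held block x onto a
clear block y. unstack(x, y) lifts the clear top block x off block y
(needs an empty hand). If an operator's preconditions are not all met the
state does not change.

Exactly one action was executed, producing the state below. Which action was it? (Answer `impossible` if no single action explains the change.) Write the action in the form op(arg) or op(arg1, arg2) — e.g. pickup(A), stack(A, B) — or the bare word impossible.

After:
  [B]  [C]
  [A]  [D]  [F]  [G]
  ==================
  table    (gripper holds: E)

unstack(E, C)

target: towers=[A/B; D/C; F; G] holding=E
     unstack(B, A) → towers=[A; D/C/E; F; G] holding=B
         pickup(F) → towers=[A/B; D/C/E; G] holding=F
         pickup(G) → towers=[A/B; D/C/E; F] holding=G
     unstack(E, C) → towers=[A/B; D/C; F; G] holding=E  ← match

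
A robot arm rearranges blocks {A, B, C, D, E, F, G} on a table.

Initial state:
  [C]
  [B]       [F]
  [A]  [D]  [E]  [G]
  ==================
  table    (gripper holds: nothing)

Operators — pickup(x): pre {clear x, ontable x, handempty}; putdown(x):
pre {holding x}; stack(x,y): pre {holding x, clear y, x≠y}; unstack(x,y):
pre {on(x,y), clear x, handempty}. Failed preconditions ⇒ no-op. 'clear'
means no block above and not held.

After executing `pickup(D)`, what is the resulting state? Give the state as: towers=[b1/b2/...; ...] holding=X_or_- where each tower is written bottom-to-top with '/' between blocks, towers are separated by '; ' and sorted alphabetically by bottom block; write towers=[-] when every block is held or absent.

before: towers=[A/B/C; D; E/F; G] holding=-
pre[pickup(D)]: clear(D) ✓, ontable(D) ✓, handempty ✓
all met → apply pickup(D)
after:  towers=[A/B/C; E/F; G] holding=D

towers=[A/B/C; E/F; G] holding=D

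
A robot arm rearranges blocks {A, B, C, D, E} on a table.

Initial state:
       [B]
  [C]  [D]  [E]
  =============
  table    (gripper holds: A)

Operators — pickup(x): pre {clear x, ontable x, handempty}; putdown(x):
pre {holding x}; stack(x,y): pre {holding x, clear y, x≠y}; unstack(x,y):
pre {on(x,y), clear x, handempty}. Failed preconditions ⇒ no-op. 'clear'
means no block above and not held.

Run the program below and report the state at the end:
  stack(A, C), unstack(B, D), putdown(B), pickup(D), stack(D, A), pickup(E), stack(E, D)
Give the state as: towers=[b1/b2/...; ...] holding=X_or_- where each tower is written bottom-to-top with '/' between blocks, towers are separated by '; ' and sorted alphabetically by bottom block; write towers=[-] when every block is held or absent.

step 1 (stack(A, C)): towers=[C/A; D/B; E] holding=-
step 2 (unstack(B, D)): towers=[C/A; D; E] holding=B
step 3 (putdown(B)): towers=[B; C/A; D; E] holding=-
step 4 (pickup(D)): towers=[B; C/A; E] holding=D
step 5 (stack(D, A)): towers=[B; C/A/D; E] holding=-
step 6 (pickup(E)): towers=[B; C/A/D] holding=E
step 7 (stack(E, D)): towers=[B; C/A/D/E] holding=-

towers=[B; C/A/D/E] holding=-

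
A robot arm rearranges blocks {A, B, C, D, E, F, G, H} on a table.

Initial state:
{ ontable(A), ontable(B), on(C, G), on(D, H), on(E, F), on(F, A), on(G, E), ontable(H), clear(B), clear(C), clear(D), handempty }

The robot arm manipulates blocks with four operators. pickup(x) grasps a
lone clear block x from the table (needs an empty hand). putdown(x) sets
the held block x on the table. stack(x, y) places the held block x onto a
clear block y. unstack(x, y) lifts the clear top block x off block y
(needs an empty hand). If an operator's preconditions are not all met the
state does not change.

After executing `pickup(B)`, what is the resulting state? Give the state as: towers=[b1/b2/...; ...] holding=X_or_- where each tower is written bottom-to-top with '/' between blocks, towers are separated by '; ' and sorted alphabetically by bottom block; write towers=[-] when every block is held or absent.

towers=[A/F/E/G/C; H/D] holding=B

before: towers=[A/F/E/G/C; B; H/D] holding=-
pre[pickup(B)]: clear(B) yes, ontable(B) yes, handempty yes
all met → apply pickup(B)
after:  towers=[A/F/E/G/C; H/D] holding=B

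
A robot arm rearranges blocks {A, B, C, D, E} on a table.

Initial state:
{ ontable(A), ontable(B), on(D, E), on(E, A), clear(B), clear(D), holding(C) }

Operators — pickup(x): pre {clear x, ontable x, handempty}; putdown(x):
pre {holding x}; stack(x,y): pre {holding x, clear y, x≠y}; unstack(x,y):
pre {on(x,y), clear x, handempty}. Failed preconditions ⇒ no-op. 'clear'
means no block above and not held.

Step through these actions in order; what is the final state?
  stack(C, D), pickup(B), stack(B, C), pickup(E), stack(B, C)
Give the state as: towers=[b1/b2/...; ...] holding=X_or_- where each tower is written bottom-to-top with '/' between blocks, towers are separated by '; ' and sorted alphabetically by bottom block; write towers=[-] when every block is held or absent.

towers=[A/E/D/C/B] holding=-

step 1 (stack(C, D)): towers=[A/E/D/C; B] holding=-
step 2 (pickup(B)): towers=[A/E/D/C] holding=B
step 3 (stack(B, C)): towers=[A/E/D/C/B] holding=-
step 4 (pickup(E)) [no-op]: towers=[A/E/D/C/B] holding=-
step 5 (stack(B, C)) [no-op]: towers=[A/E/D/C/B] holding=-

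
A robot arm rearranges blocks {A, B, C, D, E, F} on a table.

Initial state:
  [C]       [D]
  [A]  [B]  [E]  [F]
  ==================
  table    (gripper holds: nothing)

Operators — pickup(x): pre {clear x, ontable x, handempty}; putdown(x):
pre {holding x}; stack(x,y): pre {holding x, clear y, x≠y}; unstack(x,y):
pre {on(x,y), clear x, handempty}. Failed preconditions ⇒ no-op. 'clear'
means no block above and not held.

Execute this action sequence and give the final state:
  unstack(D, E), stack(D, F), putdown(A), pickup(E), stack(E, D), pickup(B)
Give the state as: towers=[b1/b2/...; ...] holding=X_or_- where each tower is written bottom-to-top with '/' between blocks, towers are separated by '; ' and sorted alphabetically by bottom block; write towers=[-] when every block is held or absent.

towers=[A/C; F/D/E] holding=B

step 1 (unstack(D, E)): towers=[A/C; B; E; F] holding=D
step 2 (stack(D, F)): towers=[A/C; B; E; F/D] holding=-
step 3 (putdown(A)) [no-op]: towers=[A/C; B; E; F/D] holding=-
step 4 (pickup(E)): towers=[A/C; B; F/D] holding=E
step 5 (stack(E, D)): towers=[A/C; B; F/D/E] holding=-
step 6 (pickup(B)): towers=[A/C; F/D/E] holding=B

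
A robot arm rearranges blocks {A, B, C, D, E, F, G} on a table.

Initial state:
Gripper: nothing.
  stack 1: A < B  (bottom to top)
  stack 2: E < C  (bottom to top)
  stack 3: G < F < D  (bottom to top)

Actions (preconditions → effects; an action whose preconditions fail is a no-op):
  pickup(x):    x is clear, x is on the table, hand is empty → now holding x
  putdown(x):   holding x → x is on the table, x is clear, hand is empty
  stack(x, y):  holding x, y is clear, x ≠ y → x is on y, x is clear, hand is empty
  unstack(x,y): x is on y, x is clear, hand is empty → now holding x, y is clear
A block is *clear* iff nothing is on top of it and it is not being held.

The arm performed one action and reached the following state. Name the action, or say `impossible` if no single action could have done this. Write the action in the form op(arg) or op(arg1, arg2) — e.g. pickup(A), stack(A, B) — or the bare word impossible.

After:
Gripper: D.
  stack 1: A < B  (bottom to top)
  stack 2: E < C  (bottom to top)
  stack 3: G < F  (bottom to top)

unstack(D, F)

target: towers=[A/B; E/C; G/F] holding=D
     unstack(B, A) → towers=[A; E/C; G/F/D] holding=B
     unstack(D, F) → towers=[A/B; E/C; G/F] holding=D  ← match
     unstack(C, E) → towers=[A/B; E; G/F/D] holding=C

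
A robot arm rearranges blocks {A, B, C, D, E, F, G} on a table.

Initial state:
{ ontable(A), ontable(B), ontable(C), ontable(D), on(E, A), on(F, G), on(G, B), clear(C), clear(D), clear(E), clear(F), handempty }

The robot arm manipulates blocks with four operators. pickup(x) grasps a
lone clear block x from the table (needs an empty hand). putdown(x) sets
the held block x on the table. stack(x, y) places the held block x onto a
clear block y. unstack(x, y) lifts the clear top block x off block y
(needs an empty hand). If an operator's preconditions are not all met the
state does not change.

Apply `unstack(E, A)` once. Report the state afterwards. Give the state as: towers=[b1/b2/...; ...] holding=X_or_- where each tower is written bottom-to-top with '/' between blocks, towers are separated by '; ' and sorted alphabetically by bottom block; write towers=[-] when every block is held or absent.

towers=[A; B/G/F; C; D] holding=E

before: towers=[A/E; B/G/F; C; D] holding=-
pre[unstack(E, A)]: on(E,A) ✓, clear(E) ✓, handempty ✓
all met → apply unstack(E, A)
after:  towers=[A; B/G/F; C; D] holding=E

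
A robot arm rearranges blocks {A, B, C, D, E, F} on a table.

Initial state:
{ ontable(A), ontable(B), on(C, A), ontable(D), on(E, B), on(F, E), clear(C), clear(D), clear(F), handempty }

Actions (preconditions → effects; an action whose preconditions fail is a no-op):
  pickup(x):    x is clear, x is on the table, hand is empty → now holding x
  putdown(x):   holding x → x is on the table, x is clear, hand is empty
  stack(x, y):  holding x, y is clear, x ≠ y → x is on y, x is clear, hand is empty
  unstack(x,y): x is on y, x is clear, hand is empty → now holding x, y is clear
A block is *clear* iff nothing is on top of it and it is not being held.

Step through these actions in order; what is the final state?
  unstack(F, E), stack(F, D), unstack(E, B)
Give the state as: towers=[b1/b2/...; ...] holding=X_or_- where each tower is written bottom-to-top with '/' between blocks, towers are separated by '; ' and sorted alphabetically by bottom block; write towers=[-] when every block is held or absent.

step 1 (unstack(F, E)): towers=[A/C; B/E; D] holding=F
step 2 (stack(F, D)): towers=[A/C; B/E; D/F] holding=-
step 3 (unstack(E, B)): towers=[A/C; B; D/F] holding=E

towers=[A/C; B; D/F] holding=E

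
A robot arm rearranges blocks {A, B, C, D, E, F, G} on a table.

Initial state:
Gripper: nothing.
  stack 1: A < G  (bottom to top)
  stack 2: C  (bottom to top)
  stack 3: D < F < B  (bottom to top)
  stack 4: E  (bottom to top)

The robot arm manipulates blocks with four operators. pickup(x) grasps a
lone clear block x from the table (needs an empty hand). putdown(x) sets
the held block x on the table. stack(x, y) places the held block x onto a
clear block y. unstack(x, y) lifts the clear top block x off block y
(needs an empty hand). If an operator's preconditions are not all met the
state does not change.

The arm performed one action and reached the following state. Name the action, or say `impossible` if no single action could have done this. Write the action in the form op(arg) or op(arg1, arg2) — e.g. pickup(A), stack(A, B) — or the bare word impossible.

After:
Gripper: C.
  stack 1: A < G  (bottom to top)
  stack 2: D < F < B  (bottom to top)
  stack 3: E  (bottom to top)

pickup(C)

target: towers=[A/G; D/F/B; E] holding=C
     unstack(B, F) → towers=[A/G; C; D/F; E] holding=B
     unstack(G, A) → towers=[A; C; D/F/B; E] holding=G
         pickup(E) → towers=[A/G; C; D/F/B] holding=E
         pickup(C) → towers=[A/G; D/F/B; E] holding=C  ← match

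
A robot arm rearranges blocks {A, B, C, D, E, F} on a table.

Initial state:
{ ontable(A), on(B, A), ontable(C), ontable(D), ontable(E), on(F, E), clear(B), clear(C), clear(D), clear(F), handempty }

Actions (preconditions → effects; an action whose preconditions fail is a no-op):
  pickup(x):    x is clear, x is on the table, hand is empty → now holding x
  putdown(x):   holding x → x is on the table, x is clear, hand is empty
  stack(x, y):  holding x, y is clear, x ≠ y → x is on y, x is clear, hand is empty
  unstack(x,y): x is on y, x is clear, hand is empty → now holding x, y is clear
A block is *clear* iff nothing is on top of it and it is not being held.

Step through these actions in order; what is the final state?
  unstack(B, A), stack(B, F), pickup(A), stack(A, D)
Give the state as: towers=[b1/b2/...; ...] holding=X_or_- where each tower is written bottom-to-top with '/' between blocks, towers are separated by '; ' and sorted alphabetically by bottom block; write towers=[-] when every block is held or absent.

step 1 (unstack(B, A)): towers=[A; C; D; E/F] holding=B
step 2 (stack(B, F)): towers=[A; C; D; E/F/B] holding=-
step 3 (pickup(A)): towers=[C; D; E/F/B] holding=A
step 4 (stack(A, D)): towers=[C; D/A; E/F/B] holding=-

towers=[C; D/A; E/F/B] holding=-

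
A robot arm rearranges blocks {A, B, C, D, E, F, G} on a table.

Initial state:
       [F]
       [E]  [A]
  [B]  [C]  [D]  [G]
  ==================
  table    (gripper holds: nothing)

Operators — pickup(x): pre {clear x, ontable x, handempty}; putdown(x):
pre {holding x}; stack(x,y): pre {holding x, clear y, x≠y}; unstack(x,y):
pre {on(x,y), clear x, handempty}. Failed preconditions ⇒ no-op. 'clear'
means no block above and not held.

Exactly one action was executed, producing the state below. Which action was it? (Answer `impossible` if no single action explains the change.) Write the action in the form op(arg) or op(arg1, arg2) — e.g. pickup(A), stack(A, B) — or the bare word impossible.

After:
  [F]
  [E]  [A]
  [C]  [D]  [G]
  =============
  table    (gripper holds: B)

pickup(B)

target: towers=[C/E/F; D/A; G] holding=B
         pickup(B) → towers=[C/E/F; D/A; G] holding=B  ← match
     unstack(F, E) → towers=[B; C/E; D/A; G] holding=F
         pickup(G) → towers=[B; C/E/F; D/A] holding=G
     unstack(A, D) → towers=[B; C/E/F; D; G] holding=A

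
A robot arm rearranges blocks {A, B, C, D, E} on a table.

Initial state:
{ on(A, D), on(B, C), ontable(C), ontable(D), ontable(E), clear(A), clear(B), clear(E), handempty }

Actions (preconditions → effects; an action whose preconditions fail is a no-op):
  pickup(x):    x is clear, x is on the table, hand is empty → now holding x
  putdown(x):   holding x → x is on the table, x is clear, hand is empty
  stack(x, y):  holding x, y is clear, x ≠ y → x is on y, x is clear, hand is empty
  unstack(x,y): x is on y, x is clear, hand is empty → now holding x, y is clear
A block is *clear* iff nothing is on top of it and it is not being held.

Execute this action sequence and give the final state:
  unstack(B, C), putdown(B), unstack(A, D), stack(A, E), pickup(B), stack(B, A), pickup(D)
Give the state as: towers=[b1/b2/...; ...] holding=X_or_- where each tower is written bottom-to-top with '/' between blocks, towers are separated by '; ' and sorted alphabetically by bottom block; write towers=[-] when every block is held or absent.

step 1 (unstack(B, C)): towers=[C; D/A; E] holding=B
step 2 (putdown(B)): towers=[B; C; D/A; E] holding=-
step 3 (unstack(A, D)): towers=[B; C; D; E] holding=A
step 4 (stack(A, E)): towers=[B; C; D; E/A] holding=-
step 5 (pickup(B)): towers=[C; D; E/A] holding=B
step 6 (stack(B, A)): towers=[C; D; E/A/B] holding=-
step 7 (pickup(D)): towers=[C; E/A/B] holding=D

towers=[C; E/A/B] holding=D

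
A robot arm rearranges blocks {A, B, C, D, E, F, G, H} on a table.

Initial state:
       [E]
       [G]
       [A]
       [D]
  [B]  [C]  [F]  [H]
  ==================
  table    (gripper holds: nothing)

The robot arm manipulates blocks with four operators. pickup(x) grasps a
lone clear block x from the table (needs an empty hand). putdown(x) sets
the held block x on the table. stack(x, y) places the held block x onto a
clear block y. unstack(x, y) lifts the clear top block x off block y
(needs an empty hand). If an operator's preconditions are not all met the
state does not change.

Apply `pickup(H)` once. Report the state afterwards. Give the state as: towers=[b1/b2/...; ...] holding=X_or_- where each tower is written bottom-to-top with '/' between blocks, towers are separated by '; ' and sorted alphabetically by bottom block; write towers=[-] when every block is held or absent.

towers=[B; C/D/A/G/E; F] holding=H

before: towers=[B; C/D/A/G/E; F; H] holding=-
pre[pickup(H)]: clear(H) ok, ontable(H) ok, handempty ok
all met → apply pickup(H)
after:  towers=[B; C/D/A/G/E; F] holding=H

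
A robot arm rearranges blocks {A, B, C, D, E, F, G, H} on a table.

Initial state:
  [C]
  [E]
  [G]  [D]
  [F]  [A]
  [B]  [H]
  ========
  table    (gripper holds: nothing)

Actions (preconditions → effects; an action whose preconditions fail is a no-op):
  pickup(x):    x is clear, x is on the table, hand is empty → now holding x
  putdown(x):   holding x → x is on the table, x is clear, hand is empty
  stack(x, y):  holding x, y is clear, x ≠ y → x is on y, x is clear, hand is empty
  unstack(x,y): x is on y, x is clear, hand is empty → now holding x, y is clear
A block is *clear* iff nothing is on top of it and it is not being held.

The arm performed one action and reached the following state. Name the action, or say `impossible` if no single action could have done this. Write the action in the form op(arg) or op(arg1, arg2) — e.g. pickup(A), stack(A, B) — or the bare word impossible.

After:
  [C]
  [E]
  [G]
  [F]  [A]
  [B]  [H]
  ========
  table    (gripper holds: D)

unstack(D, A)

target: towers=[B/F/G/E/C; H/A] holding=D
     unstack(D, A) → towers=[B/F/G/E/C; H/A] holding=D  ← match
     unstack(C, E) → towers=[B/F/G/E; H/A/D] holding=C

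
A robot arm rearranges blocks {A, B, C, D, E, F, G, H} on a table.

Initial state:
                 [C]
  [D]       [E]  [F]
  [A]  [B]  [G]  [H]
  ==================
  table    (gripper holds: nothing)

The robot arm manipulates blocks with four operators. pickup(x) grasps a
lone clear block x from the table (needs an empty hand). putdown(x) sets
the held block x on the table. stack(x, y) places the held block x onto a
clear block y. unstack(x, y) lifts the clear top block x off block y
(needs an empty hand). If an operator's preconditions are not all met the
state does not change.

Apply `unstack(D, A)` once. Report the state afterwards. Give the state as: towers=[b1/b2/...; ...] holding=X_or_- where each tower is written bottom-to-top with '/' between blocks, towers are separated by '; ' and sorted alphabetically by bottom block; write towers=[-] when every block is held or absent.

towers=[A; B; G/E; H/F/C] holding=D

before: towers=[A/D; B; G/E; H/F/C] holding=-
pre[unstack(D, A)]: on(D,A) yes, clear(D) yes, handempty yes
all met → apply unstack(D, A)
after:  towers=[A; B; G/E; H/F/C] holding=D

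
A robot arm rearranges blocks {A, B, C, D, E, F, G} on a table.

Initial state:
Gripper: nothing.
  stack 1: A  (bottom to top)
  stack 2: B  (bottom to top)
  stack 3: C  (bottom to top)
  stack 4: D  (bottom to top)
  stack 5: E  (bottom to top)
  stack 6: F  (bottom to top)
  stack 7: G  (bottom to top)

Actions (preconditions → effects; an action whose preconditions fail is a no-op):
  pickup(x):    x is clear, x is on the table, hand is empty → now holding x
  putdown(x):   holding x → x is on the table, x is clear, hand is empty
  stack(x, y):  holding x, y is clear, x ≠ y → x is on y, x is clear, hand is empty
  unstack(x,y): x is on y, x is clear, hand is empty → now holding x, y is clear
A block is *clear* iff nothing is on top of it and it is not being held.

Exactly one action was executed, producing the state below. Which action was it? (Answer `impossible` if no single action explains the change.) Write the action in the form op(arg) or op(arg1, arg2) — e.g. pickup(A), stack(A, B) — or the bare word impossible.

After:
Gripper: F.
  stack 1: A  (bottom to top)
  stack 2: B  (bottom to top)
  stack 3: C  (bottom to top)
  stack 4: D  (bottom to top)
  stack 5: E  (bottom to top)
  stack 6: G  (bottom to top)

pickup(F)

target: towers=[A; B; C; D; E; G] holding=F
         pickup(B) → towers=[A; C; D; E; F; G] holding=B
         pickup(F) → towers=[A; B; C; D; E; G] holding=F  ← match
         pickup(G) → towers=[A; B; C; D; E; F] holding=G
         pickup(D) → towers=[A; B; C; E; F; G] holding=D
         pickup(A) → towers=[B; C; D; E; F; G] holding=A
         pickup(E) → towers=[A; B; C; D; F; G] holding=E
         pickup(C) → towers=[A; B; D; E; F; G] holding=C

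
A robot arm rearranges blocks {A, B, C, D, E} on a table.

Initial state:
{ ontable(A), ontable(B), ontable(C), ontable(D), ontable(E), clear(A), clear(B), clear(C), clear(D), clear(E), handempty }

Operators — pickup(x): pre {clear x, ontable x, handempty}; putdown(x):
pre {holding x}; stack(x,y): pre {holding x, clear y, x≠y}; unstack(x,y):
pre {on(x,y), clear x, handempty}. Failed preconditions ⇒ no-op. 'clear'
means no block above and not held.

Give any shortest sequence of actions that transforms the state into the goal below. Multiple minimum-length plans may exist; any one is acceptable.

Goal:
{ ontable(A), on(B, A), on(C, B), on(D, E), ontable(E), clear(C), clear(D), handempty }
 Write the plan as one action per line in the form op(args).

step 1 (pickup(B)): towers=[A; C; D; E] holding=B
step 2 (stack(B, A)): towers=[A/B; C; D; E] holding=-
step 3 (pickup(D)): towers=[A/B; C; E] holding=D
step 4 (stack(D, E)): towers=[A/B; C; E/D] holding=-
step 5 (pickup(C)): towers=[A/B; E/D] holding=C
step 6 (stack(C, B)): towers=[A/B/C; E/D] holding=-
goal check: towers=[A/B/C; E/D] holding=- — reached (length 6, optimal by BFS)

pickup(B)
stack(B, A)
pickup(D)
stack(D, E)
pickup(C)
stack(C, B)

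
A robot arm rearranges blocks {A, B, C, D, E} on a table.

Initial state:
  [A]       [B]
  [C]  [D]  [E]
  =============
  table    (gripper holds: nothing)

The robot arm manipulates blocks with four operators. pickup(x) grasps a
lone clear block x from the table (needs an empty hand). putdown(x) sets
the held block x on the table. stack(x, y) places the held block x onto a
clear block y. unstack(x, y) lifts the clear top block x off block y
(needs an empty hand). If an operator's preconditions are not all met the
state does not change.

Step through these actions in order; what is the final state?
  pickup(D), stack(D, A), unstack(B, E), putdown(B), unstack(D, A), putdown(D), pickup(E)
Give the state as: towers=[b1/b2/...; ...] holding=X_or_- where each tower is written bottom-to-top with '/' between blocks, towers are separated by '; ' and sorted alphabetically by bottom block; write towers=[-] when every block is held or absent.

towers=[B; C/A; D] holding=E

step 1 (pickup(D)): towers=[C/A; E/B] holding=D
step 2 (stack(D, A)): towers=[C/A/D; E/B] holding=-
step 3 (unstack(B, E)): towers=[C/A/D; E] holding=B
step 4 (putdown(B)): towers=[B; C/A/D; E] holding=-
step 5 (unstack(D, A)): towers=[B; C/A; E] holding=D
step 6 (putdown(D)): towers=[B; C/A; D; E] holding=-
step 7 (pickup(E)): towers=[B; C/A; D] holding=E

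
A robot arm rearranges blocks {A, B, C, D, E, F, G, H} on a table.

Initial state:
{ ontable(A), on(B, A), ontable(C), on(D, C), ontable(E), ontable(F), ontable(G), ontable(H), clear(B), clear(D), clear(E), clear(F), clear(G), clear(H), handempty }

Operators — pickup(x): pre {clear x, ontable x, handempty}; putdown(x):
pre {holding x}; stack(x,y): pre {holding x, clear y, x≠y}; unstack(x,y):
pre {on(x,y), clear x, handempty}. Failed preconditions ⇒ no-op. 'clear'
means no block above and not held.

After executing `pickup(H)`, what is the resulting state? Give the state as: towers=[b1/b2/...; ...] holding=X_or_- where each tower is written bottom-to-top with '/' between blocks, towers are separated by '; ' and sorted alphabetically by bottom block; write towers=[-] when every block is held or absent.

before: towers=[A/B; C/D; E; F; G; H] holding=-
pre[pickup(H)]: clear(H) ok, ontable(H) ok, handempty ok
all met → apply pickup(H)
after:  towers=[A/B; C/D; E; F; G] holding=H

towers=[A/B; C/D; E; F; G] holding=H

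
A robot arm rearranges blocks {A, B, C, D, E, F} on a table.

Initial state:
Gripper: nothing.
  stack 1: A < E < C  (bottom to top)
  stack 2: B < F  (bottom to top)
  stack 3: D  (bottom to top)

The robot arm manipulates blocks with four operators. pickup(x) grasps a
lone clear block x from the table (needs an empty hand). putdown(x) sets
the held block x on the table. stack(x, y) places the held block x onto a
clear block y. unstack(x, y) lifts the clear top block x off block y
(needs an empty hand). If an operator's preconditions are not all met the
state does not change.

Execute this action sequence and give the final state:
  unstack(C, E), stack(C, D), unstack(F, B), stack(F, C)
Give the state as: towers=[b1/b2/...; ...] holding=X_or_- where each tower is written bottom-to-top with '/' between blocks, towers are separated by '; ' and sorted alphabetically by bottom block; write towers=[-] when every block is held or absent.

towers=[A/E; B; D/C/F] holding=-

step 1 (unstack(C, E)): towers=[A/E; B/F; D] holding=C
step 2 (stack(C, D)): towers=[A/E; B/F; D/C] holding=-
step 3 (unstack(F, B)): towers=[A/E; B; D/C] holding=F
step 4 (stack(F, C)): towers=[A/E; B; D/C/F] holding=-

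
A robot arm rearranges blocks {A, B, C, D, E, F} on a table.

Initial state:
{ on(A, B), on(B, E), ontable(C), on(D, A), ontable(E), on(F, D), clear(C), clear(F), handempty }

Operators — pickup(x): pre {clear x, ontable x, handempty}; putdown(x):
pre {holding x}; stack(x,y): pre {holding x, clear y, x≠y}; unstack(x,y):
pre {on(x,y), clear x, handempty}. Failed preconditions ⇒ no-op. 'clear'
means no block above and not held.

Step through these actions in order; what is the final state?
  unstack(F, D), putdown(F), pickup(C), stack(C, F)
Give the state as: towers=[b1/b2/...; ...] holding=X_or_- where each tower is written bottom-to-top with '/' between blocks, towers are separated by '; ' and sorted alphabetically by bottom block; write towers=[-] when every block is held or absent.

step 1 (unstack(F, D)): towers=[C; E/B/A/D] holding=F
step 2 (putdown(F)): towers=[C; E/B/A/D; F] holding=-
step 3 (pickup(C)): towers=[E/B/A/D; F] holding=C
step 4 (stack(C, F)): towers=[E/B/A/D; F/C] holding=-

towers=[E/B/A/D; F/C] holding=-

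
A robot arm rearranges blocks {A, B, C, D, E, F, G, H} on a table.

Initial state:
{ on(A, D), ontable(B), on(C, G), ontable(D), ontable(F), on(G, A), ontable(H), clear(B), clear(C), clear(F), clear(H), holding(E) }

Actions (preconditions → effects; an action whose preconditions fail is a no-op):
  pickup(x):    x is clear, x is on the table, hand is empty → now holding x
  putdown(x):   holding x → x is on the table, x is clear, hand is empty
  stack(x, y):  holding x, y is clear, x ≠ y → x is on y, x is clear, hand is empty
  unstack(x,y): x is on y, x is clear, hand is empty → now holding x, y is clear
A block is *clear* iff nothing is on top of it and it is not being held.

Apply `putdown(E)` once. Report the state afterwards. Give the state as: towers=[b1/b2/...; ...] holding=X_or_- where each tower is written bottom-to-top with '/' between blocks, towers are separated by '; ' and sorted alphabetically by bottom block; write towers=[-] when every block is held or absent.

towers=[B; D/A/G/C; E; F; H] holding=-

before: towers=[B; D/A/G/C; F; H] holding=E
pre[putdown(E)]: holding(E) yes
all met → apply putdown(E)
after:  towers=[B; D/A/G/C; E; F; H] holding=-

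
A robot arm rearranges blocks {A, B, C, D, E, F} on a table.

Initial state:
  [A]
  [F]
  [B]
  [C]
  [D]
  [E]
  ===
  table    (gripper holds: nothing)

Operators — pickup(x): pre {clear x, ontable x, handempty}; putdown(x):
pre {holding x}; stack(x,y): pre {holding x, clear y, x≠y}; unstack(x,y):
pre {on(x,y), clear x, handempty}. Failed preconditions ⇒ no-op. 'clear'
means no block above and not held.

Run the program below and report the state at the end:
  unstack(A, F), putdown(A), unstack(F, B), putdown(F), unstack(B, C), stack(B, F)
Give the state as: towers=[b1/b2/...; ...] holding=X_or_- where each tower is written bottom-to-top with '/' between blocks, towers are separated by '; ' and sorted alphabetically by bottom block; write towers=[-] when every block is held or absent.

towers=[A; E/D/C; F/B] holding=-

step 1 (unstack(A, F)): towers=[E/D/C/B/F] holding=A
step 2 (putdown(A)): towers=[A; E/D/C/B/F] holding=-
step 3 (unstack(F, B)): towers=[A; E/D/C/B] holding=F
step 4 (putdown(F)): towers=[A; E/D/C/B; F] holding=-
step 5 (unstack(B, C)): towers=[A; E/D/C; F] holding=B
step 6 (stack(B, F)): towers=[A; E/D/C; F/B] holding=-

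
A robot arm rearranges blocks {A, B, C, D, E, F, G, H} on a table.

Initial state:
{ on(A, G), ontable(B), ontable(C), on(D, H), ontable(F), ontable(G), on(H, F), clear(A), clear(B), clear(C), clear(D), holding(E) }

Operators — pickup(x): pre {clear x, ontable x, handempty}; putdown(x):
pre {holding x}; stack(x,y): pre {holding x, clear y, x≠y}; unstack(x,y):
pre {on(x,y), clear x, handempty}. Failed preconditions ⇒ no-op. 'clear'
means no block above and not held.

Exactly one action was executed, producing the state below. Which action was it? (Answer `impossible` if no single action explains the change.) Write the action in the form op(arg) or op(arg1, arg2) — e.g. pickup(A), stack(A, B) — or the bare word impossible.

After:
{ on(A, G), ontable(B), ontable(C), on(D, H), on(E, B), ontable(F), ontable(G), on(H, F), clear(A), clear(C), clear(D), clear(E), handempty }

target: towers=[B/E; C; F/H/D; G/A] holding=-
        putdown(E) → towers=[B; C; E; F/H/D; G/A] holding=-
       stack(E, A) → towers=[B; C; F/H/D; G/A/E] holding=-
       stack(E, B) → towers=[B/E; C; F/H/D; G/A] holding=-  ← match
       stack(E, D) → towers=[B; C; F/H/D/E; G/A] holding=-
       stack(E, C) → towers=[B; C/E; F/H/D; G/A] holding=-

stack(E, B)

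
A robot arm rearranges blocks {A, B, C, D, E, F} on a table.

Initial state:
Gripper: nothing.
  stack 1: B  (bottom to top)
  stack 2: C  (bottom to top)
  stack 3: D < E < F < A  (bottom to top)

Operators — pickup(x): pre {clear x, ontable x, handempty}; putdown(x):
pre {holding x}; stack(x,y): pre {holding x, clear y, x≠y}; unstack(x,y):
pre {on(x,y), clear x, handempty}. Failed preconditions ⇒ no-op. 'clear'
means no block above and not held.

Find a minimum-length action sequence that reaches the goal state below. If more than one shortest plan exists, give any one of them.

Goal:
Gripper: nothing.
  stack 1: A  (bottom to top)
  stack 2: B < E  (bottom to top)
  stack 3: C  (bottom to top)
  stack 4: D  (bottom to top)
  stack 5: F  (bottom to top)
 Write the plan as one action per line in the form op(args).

step 1 (unstack(A, F)): towers=[B; C; D/E/F] holding=A
step 2 (putdown(A)): towers=[A; B; C; D/E/F] holding=-
step 3 (unstack(F, E)): towers=[A; B; C; D/E] holding=F
step 4 (putdown(F)): towers=[A; B; C; D/E; F] holding=-
step 5 (unstack(E, D)): towers=[A; B; C; D; F] holding=E
step 6 (stack(E, B)): towers=[A; B/E; C; D; F] holding=-
goal check: towers=[A; B/E; C; D; F] holding=- — reached (length 6, optimal by BFS)

unstack(A, F)
putdown(A)
unstack(F, E)
putdown(F)
unstack(E, D)
stack(E, B)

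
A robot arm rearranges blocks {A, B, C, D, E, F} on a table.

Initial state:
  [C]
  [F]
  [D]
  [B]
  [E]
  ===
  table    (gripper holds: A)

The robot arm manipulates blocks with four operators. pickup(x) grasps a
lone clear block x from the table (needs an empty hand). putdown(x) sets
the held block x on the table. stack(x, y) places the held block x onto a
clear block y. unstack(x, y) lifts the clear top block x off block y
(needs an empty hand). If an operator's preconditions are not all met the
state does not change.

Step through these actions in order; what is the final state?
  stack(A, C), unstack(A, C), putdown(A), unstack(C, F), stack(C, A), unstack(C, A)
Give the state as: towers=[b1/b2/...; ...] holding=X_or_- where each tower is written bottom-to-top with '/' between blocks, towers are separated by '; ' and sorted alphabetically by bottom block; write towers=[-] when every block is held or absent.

towers=[A; E/B/D/F] holding=C

step 1 (stack(A, C)): towers=[E/B/D/F/C/A] holding=-
step 2 (unstack(A, C)): towers=[E/B/D/F/C] holding=A
step 3 (putdown(A)): towers=[A; E/B/D/F/C] holding=-
step 4 (unstack(C, F)): towers=[A; E/B/D/F] holding=C
step 5 (stack(C, A)): towers=[A/C; E/B/D/F] holding=-
step 6 (unstack(C, A)): towers=[A; E/B/D/F] holding=C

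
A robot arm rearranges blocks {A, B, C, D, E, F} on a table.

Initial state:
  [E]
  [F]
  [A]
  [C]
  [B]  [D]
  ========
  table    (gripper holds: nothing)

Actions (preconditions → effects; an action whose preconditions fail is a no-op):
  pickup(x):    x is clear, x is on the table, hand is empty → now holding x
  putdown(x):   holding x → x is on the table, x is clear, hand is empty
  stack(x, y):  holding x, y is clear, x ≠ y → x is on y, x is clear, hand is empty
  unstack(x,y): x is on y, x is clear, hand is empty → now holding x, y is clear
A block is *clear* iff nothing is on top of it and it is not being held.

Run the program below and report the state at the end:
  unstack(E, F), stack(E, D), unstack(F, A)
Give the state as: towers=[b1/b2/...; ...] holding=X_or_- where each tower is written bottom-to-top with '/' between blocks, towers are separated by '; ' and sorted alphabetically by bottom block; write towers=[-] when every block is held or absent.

towers=[B/C/A; D/E] holding=F

step 1 (unstack(E, F)): towers=[B/C/A/F; D] holding=E
step 2 (stack(E, D)): towers=[B/C/A/F; D/E] holding=-
step 3 (unstack(F, A)): towers=[B/C/A; D/E] holding=F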